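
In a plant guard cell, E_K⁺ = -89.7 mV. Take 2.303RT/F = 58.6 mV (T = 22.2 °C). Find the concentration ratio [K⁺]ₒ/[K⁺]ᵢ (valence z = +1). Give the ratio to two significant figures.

log₁₀([out]/[in]) = E·z/(58.6) = -89.7 × 1 / 58.6 = -1.5307
[out]/[in] = 10^(-1.5307) = 0.02946

0.029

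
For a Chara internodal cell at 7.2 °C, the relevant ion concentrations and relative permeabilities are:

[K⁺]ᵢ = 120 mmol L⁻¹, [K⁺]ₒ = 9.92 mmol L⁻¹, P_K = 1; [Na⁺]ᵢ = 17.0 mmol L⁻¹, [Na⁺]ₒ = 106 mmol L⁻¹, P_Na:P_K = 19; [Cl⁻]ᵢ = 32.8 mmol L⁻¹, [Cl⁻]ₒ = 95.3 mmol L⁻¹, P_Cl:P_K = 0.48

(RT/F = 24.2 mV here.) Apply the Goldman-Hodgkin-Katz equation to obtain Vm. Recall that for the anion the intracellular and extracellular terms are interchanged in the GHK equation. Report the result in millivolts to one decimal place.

Vm = 24.2 · ln[(Σ P·[cation]ₒ + Σ P·[anion]ᵢ) / (Σ P·[cation]ᵢ + Σ P·[anion]ₒ)]
Numerator = 1×9.92 + 19×106 + 0.48×32.8 = 2040
Denominator = 1×120 + 19×17.0 + 0.48×95.3 = 488.7
Vm = 24.2 · ln(4.1733) = 24.2 × (1.4287) = 34.57 mV

34.6 mV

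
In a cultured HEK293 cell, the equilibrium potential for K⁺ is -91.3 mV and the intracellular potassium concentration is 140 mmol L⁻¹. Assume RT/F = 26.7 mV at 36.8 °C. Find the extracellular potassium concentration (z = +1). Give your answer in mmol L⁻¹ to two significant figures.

4.6 mmol L⁻¹

Nernst: E = (26.7/1) · ln([out]/[in]), so ln([out]/[in]) = -91.3 × 1 / 26.7 = -3.4195.
[out]/[in] = e^(-3.4195) = 0.03273.
[out] = 0.03273 × 140 = 4.582 mmol L⁻¹.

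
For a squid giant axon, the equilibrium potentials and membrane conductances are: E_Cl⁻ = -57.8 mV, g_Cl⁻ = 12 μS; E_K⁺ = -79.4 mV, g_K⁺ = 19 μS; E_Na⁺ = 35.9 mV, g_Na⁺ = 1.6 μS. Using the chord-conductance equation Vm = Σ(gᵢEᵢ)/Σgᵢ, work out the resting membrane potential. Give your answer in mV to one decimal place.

-65.8 mV

Σ gᵢEᵢ = 12·(-57.8) + 19·(-79.4) + 1.6·(35.9) = -2144.76
Σ gᵢ = 12 + 19 + 1.6 = 32.6
Vm = -2144.76 / 32.6 = -65.79 mV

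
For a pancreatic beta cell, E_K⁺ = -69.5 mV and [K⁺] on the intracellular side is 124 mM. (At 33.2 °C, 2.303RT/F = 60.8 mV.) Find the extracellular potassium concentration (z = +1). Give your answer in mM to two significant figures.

Nernst: E = (60.8/1) · log₁₀([out]/[in]), so log₁₀([out]/[in]) = -69.5 × 1 / 60.8 = -1.1431.
[out]/[in] = 10^(-1.1431) = 0.07193.
[out] = 0.07193 × 124 = 8.919 mM.

8.9 mM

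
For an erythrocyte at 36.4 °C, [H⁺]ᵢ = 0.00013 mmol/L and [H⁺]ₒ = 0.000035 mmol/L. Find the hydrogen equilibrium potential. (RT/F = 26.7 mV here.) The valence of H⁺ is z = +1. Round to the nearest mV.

E = (26.7/z) · ln([H⁺]_out/[H⁺]_in) with z = +1.
= (26.7/1) · ln(0.000035/0.00013) = 26.70 · ln(0.2692)
= 26.70 · (-1.3122) = -35.04 mV

-35 mV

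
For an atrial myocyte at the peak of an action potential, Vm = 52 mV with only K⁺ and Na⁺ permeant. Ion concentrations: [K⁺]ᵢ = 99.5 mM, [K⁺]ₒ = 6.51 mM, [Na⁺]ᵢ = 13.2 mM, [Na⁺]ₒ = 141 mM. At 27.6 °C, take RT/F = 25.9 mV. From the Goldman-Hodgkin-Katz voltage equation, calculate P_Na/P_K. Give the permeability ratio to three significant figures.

17.2

Let α = P_Na/P_K. GHK: Vm = 25.9·ln[(Kₒ + α·Naₒ)/(Kᵢ + α·Naᵢ)].
e^(Vm/25.9) = e^(52.0/25.9) = 7.4463
So 7.4463·(Kᵢ + α·Naᵢ) = Kₒ + α·Naₒ → α = (7.4463·99.5 − 6.51) / (141.0 − 7.4463·13.2)
α = (740.9 − 6.51) / (141.0 − 98.29) = 734.4/42.71 = 17.2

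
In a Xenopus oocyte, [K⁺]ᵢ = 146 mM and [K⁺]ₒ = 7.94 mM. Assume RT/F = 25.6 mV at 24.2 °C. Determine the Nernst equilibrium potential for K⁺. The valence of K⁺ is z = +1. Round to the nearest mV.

-75 mV

E = (25.6/z) · ln([K⁺]_out/[K⁺]_in) with z = +1.
= (25.6/1) · ln(7.94/146) = 25.60 · ln(0.05438)
= 25.60 · (-2.9117) = -74.54 mV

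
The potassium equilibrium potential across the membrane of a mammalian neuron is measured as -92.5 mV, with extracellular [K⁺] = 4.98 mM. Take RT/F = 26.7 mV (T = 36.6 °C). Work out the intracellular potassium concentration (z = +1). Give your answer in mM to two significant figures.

Nernst: E = (26.7/1) · ln([out]/[in]), so ln([out]/[in]) = -92.5 × 1 / 26.7 = -3.4644.
[out]/[in] = e^(-3.4644) = 0.03129.
[in] = 4.98 / 0.03129 = 159.2 mM.

160 mM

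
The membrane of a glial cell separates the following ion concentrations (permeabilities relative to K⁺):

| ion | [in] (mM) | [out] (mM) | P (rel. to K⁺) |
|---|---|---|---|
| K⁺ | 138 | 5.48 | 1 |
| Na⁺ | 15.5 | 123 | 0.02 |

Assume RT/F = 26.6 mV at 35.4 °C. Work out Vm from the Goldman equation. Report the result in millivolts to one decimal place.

Vm = 26.6 · ln[(Σ P·[cation]ₒ + Σ P·[anion]ᵢ) / (Σ P·[cation]ᵢ + Σ P·[anion]ₒ)]
Numerator = 1×5.48 + 0.02×123 = 7.94
Denominator = 1×138 + 0.02×15.5 = 138.3
Vm = 26.6 · ln(0.057407) = 26.6 × (-2.8576) = -76.01 mV

-76.0 mV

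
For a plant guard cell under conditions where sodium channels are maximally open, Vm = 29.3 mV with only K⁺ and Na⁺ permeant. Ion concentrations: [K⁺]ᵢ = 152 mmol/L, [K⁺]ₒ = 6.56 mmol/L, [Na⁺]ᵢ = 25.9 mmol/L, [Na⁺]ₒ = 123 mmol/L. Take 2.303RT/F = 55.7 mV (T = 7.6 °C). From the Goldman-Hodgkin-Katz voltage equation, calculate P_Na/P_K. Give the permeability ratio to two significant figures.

14

Let α = P_Na/P_K. GHK: Vm = 55.7·log₁₀[(Kₒ + α·Naₒ)/(Kᵢ + α·Naᵢ)].
10^(Vm/55.7) = 10^(29.3/55.7) = 3.3576
So 3.3576·(Kᵢ + α·Naᵢ) = Kₒ + α·Naₒ → α = (3.3576·152.0 − 6.56) / (123.0 − 3.3576·25.9)
α = (510.4 − 6.56) / (123.0 − 86.96) = 503.8/36.04 = 13.98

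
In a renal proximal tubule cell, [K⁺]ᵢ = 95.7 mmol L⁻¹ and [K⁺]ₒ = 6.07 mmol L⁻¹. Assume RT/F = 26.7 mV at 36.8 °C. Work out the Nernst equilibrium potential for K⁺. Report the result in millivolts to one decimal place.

E = (26.7/z) · ln([K⁺]_out/[K⁺]_in) with z = +1.
= (26.7/1) · ln(6.07/95.7) = 26.70 · ln(0.06343)
= 26.70 · (-2.7579) = -73.63 mV

-73.6 mV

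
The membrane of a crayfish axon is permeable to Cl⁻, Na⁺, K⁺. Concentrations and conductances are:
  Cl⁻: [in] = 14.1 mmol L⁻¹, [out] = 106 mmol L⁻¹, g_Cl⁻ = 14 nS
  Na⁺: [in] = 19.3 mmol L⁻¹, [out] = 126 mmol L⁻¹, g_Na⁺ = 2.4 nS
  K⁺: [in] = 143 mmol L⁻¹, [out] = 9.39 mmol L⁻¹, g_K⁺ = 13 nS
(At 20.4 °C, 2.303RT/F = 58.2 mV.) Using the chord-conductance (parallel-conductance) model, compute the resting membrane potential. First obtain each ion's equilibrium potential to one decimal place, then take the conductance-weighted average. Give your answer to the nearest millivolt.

-51 mV

E_Cl⁻ = (58.2/-1)·log₁₀(106/14.1) = -51.0 mV
E_Na⁺ = (58.2/1)·log₁₀(126/19.3) = 47.4 mV
E_K⁺ = (58.2/1)·log₁₀(9.39/143) = -68.8 mV
Vm = (Σ gᵢEᵢ)/(Σ gᵢ) = (14·-51.0 + 2.4·47.4 + 13·-68.8) / (14 + 2.4 + 13)
= -1494.64 / 29.4 = -50.84 mV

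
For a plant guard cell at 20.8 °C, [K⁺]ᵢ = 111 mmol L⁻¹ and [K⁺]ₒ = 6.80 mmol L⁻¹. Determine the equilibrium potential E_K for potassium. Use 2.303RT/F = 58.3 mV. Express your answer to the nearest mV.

E = (58.3/z) · log₁₀([K⁺]_out/[K⁺]_in) with z = +1.
= (58.3/1) · log₁₀(6.80/111) = 58.30 · log₁₀(0.06126)
= 58.30 · (-1.2128) = -70.71 mV

-71 mV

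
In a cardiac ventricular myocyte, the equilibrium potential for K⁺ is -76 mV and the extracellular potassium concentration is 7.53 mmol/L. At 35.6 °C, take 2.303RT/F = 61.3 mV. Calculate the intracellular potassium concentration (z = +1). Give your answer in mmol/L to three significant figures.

131 mmol/L

Nernst: E = (61.3/1) · log₁₀([out]/[in]), so log₁₀([out]/[in]) = -76.0 × 1 / 61.3 = -1.2398.
[out]/[in] = 10^(-1.2398) = 0.05757.
[in] = 7.53 / 0.05757 = 130.8 mmol/L.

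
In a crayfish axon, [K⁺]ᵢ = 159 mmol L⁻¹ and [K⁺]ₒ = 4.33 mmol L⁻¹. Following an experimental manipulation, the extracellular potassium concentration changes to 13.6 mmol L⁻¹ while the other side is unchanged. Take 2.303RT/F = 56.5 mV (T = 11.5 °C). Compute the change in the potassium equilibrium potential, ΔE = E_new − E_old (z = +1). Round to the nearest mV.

28 mV

E_old = (56.5/1)·log₁₀(4.33/159) = -88.42 mV
E_new = (56.5/1)·log₁₀(13.6/159) = -60.33 mV
ΔE = -60.33 − (-88.42) = 28.08 mV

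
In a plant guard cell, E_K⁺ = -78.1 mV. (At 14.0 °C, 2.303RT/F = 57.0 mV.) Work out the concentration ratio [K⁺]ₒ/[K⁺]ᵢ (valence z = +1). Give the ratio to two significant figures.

log₁₀([out]/[in]) = E·z/(57.0) = -78.1 × 1 / 57.0 = -1.3702
[out]/[in] = 10^(-1.3702) = 0.04264

0.043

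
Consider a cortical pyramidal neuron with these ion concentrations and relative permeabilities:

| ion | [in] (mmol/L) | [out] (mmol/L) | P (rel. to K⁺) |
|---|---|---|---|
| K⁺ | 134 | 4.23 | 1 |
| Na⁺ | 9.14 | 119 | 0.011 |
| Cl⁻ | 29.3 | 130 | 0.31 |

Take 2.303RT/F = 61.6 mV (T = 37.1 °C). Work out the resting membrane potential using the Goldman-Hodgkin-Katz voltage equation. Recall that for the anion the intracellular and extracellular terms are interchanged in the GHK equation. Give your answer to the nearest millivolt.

Vm = 61.6 · log₁₀[(Σ P·[cation]ₒ + Σ P·[anion]ᵢ) / (Σ P·[cation]ᵢ + Σ P·[anion]ₒ)]
Numerator = 1×4.23 + 0.011×119 + 0.31×29.3 = 14.62
Denominator = 1×134 + 0.011×9.14 + 0.31×130 = 174.4
Vm = 61.6 · log₁₀(0.083841) = 61.6 × (-1.0765) = -66.31 mV

-66 mV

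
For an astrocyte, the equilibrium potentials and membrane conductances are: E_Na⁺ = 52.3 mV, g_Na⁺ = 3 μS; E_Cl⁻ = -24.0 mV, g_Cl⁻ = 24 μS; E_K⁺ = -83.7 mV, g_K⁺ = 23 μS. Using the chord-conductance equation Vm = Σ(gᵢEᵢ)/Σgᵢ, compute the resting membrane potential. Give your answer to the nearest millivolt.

-47 mV

Σ gᵢEᵢ = 3·(52.3) + 24·(-24.0) + 23·(-83.7) = -2344.20
Σ gᵢ = 3 + 24 + 23 = 50
Vm = -2344.20 / 50 = -46.88 mV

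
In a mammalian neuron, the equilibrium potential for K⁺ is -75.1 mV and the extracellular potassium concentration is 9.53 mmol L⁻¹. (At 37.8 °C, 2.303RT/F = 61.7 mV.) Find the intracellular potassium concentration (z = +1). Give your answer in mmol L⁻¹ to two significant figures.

Nernst: E = (61.7/1) · log₁₀([out]/[in]), so log₁₀([out]/[in]) = -75.1 × 1 / 61.7 = -1.2172.
[out]/[in] = 10^(-1.2172) = 0.06065.
[in] = 9.53 / 0.06065 = 157.1 mmol L⁻¹.

160 mmol L⁻¹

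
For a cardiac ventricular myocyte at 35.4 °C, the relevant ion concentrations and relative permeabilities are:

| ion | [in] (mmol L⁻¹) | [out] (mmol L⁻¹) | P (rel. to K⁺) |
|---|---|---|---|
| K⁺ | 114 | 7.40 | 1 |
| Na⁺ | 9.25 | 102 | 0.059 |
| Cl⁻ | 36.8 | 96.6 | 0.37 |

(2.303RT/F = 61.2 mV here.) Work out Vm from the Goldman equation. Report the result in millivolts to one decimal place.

Vm = 61.2 · log₁₀[(Σ P·[cation]ₒ + Σ P·[anion]ᵢ) / (Σ P·[cation]ᵢ + Σ P·[anion]ₒ)]
Numerator = 1×7.40 + 0.059×102 + 0.37×36.8 = 27.03
Denominator = 1×114 + 0.059×9.25 + 0.37×96.6 = 150.3
Vm = 61.2 · log₁₀(0.17988) = 61.2 × (-0.7450) = -45.59 mV

-45.6 mV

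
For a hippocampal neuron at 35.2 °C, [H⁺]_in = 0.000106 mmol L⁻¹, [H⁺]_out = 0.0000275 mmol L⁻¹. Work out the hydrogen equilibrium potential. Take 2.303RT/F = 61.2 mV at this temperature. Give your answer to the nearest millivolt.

E = (61.2/z) · log₁₀([H⁺]_out/[H⁺]_in) with z = +1.
= (61.2/1) · log₁₀(0.0000275/0.000106) = 61.20 · log₁₀(0.2594)
= 61.20 · (-0.5860) = -35.86 mV

-36 mV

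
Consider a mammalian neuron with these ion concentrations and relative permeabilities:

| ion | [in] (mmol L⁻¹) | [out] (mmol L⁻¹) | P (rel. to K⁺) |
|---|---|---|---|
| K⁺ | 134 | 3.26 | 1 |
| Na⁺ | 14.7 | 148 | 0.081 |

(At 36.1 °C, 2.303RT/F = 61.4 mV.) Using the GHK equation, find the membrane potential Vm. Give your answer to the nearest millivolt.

-58 mV

Vm = 61.4 · log₁₀[(Σ P·[cation]ₒ + Σ P·[anion]ᵢ) / (Σ P·[cation]ᵢ + Σ P·[anion]ₒ)]
Numerator = 1×3.26 + 0.081×148 = 15.25
Denominator = 1×134 + 0.081×14.7 = 135.2
Vm = 61.4 · log₁₀(0.11279) = 61.4 × (-0.9477) = -58.19 mV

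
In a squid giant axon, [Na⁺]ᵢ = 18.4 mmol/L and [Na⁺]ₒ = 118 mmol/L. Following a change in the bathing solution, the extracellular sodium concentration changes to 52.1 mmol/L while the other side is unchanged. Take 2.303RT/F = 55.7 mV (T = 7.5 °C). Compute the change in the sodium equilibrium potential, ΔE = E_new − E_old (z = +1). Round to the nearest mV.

-20 mV

E_old = (55.7/1)·log₁₀(118/18.4) = 44.95 mV
E_new = (55.7/1)·log₁₀(52.1/18.4) = 25.18 mV
ΔE = 25.18 − (44.95) = -19.78 mV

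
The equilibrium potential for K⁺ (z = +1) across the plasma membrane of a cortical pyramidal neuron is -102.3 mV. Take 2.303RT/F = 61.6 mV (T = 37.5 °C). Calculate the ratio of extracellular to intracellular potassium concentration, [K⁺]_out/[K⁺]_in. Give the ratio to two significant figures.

log₁₀([out]/[in]) = E·z/(61.6) = -102.3 × 1 / 61.6 = -1.6607
[out]/[in] = 10^(-1.6607) = 0.02184

0.022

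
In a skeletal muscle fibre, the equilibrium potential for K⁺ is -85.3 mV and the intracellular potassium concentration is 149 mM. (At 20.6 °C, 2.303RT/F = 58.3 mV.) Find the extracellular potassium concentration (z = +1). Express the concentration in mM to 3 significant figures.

5.13 mM

Nernst: E = (58.3/1) · log₁₀([out]/[in]), so log₁₀([out]/[in]) = -85.3 × 1 / 58.3 = -1.4631.
[out]/[in] = 10^(-1.4631) = 0.03443.
[out] = 0.03443 × 149 = 5.129 mM.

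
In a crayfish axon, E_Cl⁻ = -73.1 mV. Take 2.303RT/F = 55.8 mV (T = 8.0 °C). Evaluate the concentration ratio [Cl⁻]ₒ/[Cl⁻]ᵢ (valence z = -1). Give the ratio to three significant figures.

log₁₀([out]/[in]) = E·z/(55.8) = -73.1 × -1 / 55.8 = 1.3100
[out]/[in] = 10^(1.3100) = 20.42

20.4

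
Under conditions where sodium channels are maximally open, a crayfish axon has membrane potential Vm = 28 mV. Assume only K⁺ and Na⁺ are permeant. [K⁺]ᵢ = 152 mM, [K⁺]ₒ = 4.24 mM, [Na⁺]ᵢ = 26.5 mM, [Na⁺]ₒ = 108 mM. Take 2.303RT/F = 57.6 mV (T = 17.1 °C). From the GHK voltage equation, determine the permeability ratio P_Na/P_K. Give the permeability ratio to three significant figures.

Let α = P_Na/P_K. GHK: Vm = 57.6·log₁₀[(Kₒ + α·Naₒ)/(Kᵢ + α·Naᵢ)].
10^(Vm/57.6) = 10^(28.0/57.6) = 3.0627
So 3.0627·(Kᵢ + α·Naᵢ) = Kₒ + α·Naₒ → α = (3.0627·152.0 − 4.24) / (108.0 − 3.0627·26.5)
α = (465.5 − 4.24) / (108.0 − 81.16) = 461.3/26.84 = 17.19

17.2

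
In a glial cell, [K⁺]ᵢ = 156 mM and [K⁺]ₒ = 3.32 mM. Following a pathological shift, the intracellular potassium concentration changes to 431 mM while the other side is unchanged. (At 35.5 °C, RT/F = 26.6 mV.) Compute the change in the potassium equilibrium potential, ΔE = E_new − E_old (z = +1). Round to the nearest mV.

E_old = (26.6/1)·ln(3.32/156) = -102.41 mV
E_new = (26.6/1)·ln(3.32/431) = -129.44 mV
ΔE = -129.44 − (-102.41) = -27.03 mV

-27 mV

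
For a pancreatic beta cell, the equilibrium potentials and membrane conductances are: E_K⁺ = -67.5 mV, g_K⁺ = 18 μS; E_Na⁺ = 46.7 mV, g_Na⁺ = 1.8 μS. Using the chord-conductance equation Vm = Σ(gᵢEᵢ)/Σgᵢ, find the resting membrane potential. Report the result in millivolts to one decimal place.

Σ gᵢEᵢ = 18·(-67.5) + 1.8·(46.7) = -1130.94
Σ gᵢ = 18 + 1.8 = 19.8
Vm = -1130.94 / 19.8 = -57.12 mV

-57.1 mV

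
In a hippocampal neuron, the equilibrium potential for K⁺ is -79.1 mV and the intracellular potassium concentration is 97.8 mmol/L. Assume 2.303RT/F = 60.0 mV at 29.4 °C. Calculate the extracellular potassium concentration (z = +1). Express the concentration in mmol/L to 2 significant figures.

Nernst: E = (60.0/1) · log₁₀([out]/[in]), so log₁₀([out]/[in]) = -79.1 × 1 / 60.0 = -1.3183.
[out]/[in] = 10^(-1.3183) = 0.04805.
[out] = 0.04805 × 97.8 = 4.699 mmol/L.

4.7 mmol/L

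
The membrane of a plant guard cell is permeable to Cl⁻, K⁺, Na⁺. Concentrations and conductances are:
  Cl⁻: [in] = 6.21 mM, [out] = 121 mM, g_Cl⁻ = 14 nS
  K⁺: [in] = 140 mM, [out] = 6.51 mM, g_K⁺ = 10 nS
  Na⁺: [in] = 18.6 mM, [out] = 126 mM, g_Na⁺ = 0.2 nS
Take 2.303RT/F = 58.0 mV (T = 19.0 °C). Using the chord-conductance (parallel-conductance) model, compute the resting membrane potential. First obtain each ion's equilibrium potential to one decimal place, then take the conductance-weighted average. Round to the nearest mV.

-75 mV

E_Cl⁻ = (58.0/-1)·log₁₀(121/6.21) = -74.8 mV
E_K⁺ = (58.0/1)·log₁₀(6.51/140) = -77.3 mV
E_Na⁺ = (58.0/1)·log₁₀(126/18.6) = 48.2 mV
Vm = (Σ gᵢEᵢ)/(Σ gᵢ) = (14·-74.8 + 10·-77.3 + 0.2·48.2) / (14 + 10 + 0.2)
= -1810.56 / 24.2 = -74.82 mV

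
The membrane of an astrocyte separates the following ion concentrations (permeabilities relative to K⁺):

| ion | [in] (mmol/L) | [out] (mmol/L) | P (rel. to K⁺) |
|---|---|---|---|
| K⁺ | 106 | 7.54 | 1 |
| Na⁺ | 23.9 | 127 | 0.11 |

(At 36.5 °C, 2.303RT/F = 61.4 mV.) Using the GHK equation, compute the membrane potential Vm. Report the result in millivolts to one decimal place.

Vm = 61.4 · log₁₀[(Σ P·[cation]ₒ + Σ P·[anion]ᵢ) / (Σ P·[cation]ᵢ + Σ P·[anion]ₒ)]
Numerator = 1×7.54 + 0.11×127 = 21.51
Denominator = 1×106 + 0.11×23.9 = 108.6
Vm = 61.4 · log₁₀(0.19801) = 61.4 × (-0.7033) = -43.18 mV

-43.2 mV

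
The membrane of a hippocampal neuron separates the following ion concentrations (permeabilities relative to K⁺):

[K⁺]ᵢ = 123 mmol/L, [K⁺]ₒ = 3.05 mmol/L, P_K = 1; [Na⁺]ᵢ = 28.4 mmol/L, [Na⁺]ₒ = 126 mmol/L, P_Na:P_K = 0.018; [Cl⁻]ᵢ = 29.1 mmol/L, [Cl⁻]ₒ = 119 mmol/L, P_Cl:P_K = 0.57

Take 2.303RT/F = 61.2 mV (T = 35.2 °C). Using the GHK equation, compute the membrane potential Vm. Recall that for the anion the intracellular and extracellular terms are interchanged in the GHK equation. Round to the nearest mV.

Vm = 61.2 · log₁₀[(Σ P·[cation]ₒ + Σ P·[anion]ᵢ) / (Σ P·[cation]ᵢ + Σ P·[anion]ₒ)]
Numerator = 1×3.05 + 0.018×126 + 0.57×29.1 = 21.91
Denominator = 1×123 + 0.018×28.4 + 0.57×119 = 191.3
Vm = 61.2 · log₁₀(0.11448) = 61.2 × (-0.9413) = -57.61 mV

-58 mV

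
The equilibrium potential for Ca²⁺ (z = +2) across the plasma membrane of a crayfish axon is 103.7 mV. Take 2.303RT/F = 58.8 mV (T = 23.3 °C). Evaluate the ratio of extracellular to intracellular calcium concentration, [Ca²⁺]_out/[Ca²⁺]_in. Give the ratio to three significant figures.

3370

log₁₀([out]/[in]) = E·z/(58.8) = 103.7 × 2 / 58.8 = 3.5272
[out]/[in] = 10^(3.5272) = 3367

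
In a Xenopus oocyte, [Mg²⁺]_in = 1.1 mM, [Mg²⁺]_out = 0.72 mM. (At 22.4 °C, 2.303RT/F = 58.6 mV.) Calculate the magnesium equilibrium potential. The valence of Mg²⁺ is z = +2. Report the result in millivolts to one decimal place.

-5.4 mV

E = (58.6/z) · log₁₀([Mg²⁺]_out/[Mg²⁺]_in) with z = +2.
= (58.6/2) · log₁₀(0.72/1.1) = 29.30 · log₁₀(0.6545)
= 29.30 · (-0.1841) = -5.39 mV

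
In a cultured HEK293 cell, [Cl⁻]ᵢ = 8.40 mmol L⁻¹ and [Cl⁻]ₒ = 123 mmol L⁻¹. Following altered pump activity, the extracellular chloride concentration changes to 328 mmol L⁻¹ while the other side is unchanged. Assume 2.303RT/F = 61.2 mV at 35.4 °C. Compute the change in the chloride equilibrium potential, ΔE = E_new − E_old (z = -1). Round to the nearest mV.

E_old = (61.2/-1)·log₁₀(123/8.40) = -71.34 mV
E_new = (61.2/-1)·log₁₀(328/8.40) = -97.41 mV
ΔE = -97.41 − (-71.34) = -26.07 mV

-26 mV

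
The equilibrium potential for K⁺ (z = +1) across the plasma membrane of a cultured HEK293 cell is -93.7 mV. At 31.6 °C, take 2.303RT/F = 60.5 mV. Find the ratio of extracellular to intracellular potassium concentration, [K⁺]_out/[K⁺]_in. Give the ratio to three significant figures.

log₁₀([out]/[in]) = E·z/(60.5) = -93.7 × 1 / 60.5 = -1.5488
[out]/[in] = 10^(-1.5488) = 0.02826

0.0283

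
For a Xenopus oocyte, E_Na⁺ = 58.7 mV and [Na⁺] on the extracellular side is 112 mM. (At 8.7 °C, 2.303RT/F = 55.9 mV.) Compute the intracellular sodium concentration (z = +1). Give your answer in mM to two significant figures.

10 mM

Nernst: E = (55.9/1) · log₁₀([out]/[in]), so log₁₀([out]/[in]) = 58.7 × 1 / 55.9 = 1.0501.
[out]/[in] = 10^(1.0501) = 11.22.
[in] = 112 / 11.22 = 9.98 mM.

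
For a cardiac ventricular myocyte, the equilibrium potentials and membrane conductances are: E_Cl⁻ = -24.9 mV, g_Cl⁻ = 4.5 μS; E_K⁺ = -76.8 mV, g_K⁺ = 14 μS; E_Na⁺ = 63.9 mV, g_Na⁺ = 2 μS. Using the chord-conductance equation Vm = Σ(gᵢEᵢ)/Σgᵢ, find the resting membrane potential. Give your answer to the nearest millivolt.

-52 mV

Σ gᵢEᵢ = 4.5·(-24.9) + 14·(-76.8) + 2·(63.9) = -1059.45
Σ gᵢ = 4.5 + 14 + 2 = 20.5
Vm = -1059.45 / 20.5 = -51.68 mV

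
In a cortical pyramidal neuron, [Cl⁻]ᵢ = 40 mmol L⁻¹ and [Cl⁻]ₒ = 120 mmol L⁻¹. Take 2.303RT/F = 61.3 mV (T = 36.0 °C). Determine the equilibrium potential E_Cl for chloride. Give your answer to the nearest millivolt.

E = (61.3/z) · log₁₀([Cl⁻]_out/[Cl⁻]_in) with z = -1.
For an anion, dividing by z = -1 reverses the sign.
= (61.3/-1) · log₁₀(120/40) = -61.30 · log₁₀(3)
= -61.30 · (0.4771) = -29.25 mV

-29 mV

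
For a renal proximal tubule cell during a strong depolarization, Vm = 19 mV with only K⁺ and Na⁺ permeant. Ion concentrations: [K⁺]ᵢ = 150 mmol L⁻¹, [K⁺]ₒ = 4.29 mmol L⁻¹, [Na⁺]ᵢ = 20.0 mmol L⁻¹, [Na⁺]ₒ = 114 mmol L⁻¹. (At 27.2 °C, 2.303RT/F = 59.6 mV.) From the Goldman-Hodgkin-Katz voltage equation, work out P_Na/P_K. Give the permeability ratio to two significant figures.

4.3

Let α = P_Na/P_K. GHK: Vm = 59.6·log₁₀[(Kₒ + α·Naₒ)/(Kᵢ + α·Naᵢ)].
10^(Vm/59.6) = 10^(19.0/59.6) = 2.0835
So 2.0835·(Kᵢ + α·Naᵢ) = Kₒ + α·Naₒ → α = (2.0835·150.0 − 4.29) / (114.0 − 2.0835·20.0)
α = (312.5 − 4.29) / (114.0 − 41.67) = 308.2/72.33 = 4.261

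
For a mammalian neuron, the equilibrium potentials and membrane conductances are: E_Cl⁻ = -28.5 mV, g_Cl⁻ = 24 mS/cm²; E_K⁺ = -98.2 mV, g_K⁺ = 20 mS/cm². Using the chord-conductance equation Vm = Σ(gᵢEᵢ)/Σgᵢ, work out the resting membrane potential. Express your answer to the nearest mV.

Σ gᵢEᵢ = 24·(-28.5) + 20·(-98.2) = -2648.00
Σ gᵢ = 24 + 20 = 44
Vm = -2648.00 / 44 = -60.18 mV

-60 mV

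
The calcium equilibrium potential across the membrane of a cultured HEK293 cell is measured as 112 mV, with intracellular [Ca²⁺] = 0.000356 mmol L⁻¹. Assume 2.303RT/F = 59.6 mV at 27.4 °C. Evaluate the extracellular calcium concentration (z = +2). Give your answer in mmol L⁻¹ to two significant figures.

Nernst: E = (59.6/2) · log₁₀([out]/[in]), so log₁₀([out]/[in]) = 112.0 × 2 / 59.6 = 3.7584.
[out]/[in] = 10^(3.7584) = 5733.
[out] = 5733 × 0.000356 = 2.041 mmol L⁻¹.

2.0 mmol L⁻¹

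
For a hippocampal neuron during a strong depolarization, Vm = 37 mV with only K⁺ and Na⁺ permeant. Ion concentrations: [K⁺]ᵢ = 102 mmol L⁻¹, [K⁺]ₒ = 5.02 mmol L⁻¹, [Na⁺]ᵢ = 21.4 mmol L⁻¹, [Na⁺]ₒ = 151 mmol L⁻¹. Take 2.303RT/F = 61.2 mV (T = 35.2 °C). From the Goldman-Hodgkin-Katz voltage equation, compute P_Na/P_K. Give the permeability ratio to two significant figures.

Let α = P_Na/P_K. GHK: Vm = 61.2·log₁₀[(Kₒ + α·Naₒ)/(Kᵢ + α·Naᵢ)].
10^(Vm/61.2) = 10^(37.0/61.2) = 4.0232
So 4.0232·(Kᵢ + α·Naᵢ) = Kₒ + α·Naₒ → α = (4.0232·102.0 − 5.02) / (151.0 − 4.0232·21.4)
α = (410.4 − 5.02) / (151.0 − 86.1) = 405.3/64.9 = 6.245

6.2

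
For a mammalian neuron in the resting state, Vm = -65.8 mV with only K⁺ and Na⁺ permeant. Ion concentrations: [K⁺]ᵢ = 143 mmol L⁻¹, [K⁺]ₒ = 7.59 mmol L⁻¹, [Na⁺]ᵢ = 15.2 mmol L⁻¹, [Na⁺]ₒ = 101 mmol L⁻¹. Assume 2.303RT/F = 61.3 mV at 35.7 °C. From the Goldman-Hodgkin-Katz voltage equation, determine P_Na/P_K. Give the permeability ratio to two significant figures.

0.045

Let α = P_Na/P_K. GHK: Vm = 61.3·log₁₀[(Kₒ + α·Naₒ)/(Kᵢ + α·Naᵢ)].
10^(Vm/61.3) = 10^(-65.8/61.3) = 0.084448
So 0.084448·(Kᵢ + α·Naᵢ) = Kₒ + α·Naₒ → α = (0.084448·143.0 − 7.59) / (101.0 − 0.084448·15.2)
α = (12.08 − 7.59) / (101.0 − 1.284) = 4.486/99.72 = 0.04499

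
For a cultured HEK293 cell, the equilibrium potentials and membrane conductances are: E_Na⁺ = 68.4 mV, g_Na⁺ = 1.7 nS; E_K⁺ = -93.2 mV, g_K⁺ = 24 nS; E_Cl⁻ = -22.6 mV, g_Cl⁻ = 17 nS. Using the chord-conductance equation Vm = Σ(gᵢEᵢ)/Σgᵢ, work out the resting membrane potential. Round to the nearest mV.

-59 mV

Σ gᵢEᵢ = 1.7·(68.4) + 24·(-93.2) + 17·(-22.6) = -2504.72
Σ gᵢ = 1.7 + 24 + 17 = 42.7
Vm = -2504.72 / 42.7 = -58.66 mV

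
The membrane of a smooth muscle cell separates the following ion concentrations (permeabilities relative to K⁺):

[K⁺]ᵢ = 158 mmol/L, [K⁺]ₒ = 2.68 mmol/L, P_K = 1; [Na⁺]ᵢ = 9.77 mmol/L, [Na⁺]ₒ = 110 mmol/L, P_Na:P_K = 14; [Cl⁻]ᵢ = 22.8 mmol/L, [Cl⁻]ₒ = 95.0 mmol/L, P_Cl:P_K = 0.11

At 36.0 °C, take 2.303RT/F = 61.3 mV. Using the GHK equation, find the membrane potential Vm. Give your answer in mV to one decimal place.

43.2 mV

Vm = 61.3 · log₁₀[(Σ P·[cation]ₒ + Σ P·[anion]ᵢ) / (Σ P·[cation]ᵢ + Σ P·[anion]ₒ)]
Numerator = 1×2.68 + 14×110 + 0.11×22.8 = 1545
Denominator = 1×158 + 14×9.77 + 0.11×95.0 = 305.2
Vm = 61.3 · log₁₀(5.0624) = 61.3 × (0.7044) = 43.18 mV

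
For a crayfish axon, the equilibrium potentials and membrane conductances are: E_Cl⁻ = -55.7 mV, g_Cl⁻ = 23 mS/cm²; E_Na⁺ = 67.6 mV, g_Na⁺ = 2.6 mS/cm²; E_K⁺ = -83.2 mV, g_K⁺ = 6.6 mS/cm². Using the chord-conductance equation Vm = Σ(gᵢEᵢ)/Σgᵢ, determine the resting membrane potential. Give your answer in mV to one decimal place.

Σ gᵢEᵢ = 23·(-55.7) + 2.6·(67.6) + 6.6·(-83.2) = -1654.46
Σ gᵢ = 23 + 2.6 + 6.6 = 32.2
Vm = -1654.46 / 32.2 = -51.38 mV

-51.4 mV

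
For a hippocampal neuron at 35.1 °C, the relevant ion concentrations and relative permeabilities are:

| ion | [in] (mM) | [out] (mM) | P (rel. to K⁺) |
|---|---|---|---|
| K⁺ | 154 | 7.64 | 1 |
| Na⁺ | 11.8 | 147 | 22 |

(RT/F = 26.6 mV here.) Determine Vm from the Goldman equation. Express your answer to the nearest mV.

55 mV

Vm = 26.6 · ln[(Σ P·[cation]ₒ + Σ P·[anion]ᵢ) / (Σ P·[cation]ᵢ + Σ P·[anion]ₒ)]
Numerator = 1×7.64 + 22×147 = 3242
Denominator = 1×154 + 22×11.8 = 413.6
Vm = 26.6 · ln(7.8376) = 26.6 × (2.0589) = 54.77 mV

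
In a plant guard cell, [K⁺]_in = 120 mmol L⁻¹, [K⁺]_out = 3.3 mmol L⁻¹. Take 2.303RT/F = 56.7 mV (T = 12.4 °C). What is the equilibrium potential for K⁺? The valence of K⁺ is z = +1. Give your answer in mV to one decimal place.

E = (56.7/z) · log₁₀([K⁺]_out/[K⁺]_in) with z = +1.
= (56.7/1) · log₁₀(3.3/120) = 56.70 · log₁₀(0.0275)
= 56.70 · (-1.5607) = -88.49 mV

-88.5 mV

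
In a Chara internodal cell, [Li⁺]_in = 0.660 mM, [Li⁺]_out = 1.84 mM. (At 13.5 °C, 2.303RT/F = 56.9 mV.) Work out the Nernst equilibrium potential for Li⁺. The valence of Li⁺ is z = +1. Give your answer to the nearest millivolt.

E = (56.9/z) · log₁₀([Li⁺]_out/[Li⁺]_in) with z = +1.
= (56.9/1) · log₁₀(1.84/0.660) = 56.90 · log₁₀(2.788)
= 56.90 · (0.4453) = 25.34 mV

25 mV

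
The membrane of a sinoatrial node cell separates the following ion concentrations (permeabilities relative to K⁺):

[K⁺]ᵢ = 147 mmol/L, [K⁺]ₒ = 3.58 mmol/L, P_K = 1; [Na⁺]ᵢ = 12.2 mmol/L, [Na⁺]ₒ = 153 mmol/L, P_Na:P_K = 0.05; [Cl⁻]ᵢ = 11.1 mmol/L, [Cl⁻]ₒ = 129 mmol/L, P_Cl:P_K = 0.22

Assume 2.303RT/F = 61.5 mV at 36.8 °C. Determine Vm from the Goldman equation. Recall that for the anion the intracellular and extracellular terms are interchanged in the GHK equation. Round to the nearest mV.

-68 mV

Vm = 61.5 · log₁₀[(Σ P·[cation]ₒ + Σ P·[anion]ᵢ) / (Σ P·[cation]ᵢ + Σ P·[anion]ₒ)]
Numerator = 1×3.58 + 0.05×153 + 0.22×11.1 = 13.67
Denominator = 1×147 + 0.05×12.2 + 0.22×129 = 176
Vm = 61.5 · log₁₀(0.077686) = 61.5 × (-1.1097) = -68.24 mV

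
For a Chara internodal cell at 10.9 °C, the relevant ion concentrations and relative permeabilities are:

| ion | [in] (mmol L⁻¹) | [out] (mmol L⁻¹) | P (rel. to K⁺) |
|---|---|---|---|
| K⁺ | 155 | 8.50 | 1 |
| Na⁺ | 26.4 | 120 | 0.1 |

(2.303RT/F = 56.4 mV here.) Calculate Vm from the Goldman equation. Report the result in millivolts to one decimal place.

-50.0 mV

Vm = 56.4 · log₁₀[(Σ P·[cation]ₒ + Σ P·[anion]ᵢ) / (Σ P·[cation]ᵢ + Σ P·[anion]ₒ)]
Numerator = 1×8.50 + 0.1×120 = 20.5
Denominator = 1×155 + 0.1×26.4 = 157.6
Vm = 56.4 · log₁₀(0.13004) = 56.4 × (-0.8859) = -49.97 mV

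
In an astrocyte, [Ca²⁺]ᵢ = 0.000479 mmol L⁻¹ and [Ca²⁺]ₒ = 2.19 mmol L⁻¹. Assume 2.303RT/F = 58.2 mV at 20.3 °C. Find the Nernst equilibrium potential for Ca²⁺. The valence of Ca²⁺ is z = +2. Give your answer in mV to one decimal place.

106.5 mV

E = (58.2/z) · log₁₀([Ca²⁺]_out/[Ca²⁺]_in) with z = +2.
= (58.2/2) · log₁₀(2.19/0.000479) = 29.10 · log₁₀(4572)
= 29.10 · (3.6601) = 106.51 mV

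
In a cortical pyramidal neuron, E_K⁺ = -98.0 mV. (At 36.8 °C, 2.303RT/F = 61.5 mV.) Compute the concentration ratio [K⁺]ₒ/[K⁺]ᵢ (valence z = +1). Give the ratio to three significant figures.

0.0255

log₁₀([out]/[in]) = E·z/(61.5) = -98.0 × 1 / 61.5 = -1.5935
[out]/[in] = 10^(-1.5935) = 0.0255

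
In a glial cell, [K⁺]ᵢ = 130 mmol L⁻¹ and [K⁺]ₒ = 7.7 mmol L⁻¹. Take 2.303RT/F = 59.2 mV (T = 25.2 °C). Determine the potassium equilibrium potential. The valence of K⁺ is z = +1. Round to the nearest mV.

E = (59.2/z) · log₁₀([K⁺]_out/[K⁺]_in) with z = +1.
= (59.2/1) · log₁₀(7.7/130) = 59.20 · log₁₀(0.05923)
= 59.20 · (-1.2275) = -72.67 mV

-73 mV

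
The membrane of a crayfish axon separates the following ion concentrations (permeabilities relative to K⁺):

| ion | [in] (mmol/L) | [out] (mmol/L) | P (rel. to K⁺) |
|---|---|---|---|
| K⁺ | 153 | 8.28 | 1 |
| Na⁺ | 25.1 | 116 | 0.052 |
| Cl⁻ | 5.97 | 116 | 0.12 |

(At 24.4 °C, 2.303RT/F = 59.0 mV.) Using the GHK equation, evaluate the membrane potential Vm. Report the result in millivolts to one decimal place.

-61.9 mV

Vm = 59.0 · log₁₀[(Σ P·[cation]ₒ + Σ P·[anion]ᵢ) / (Σ P·[cation]ᵢ + Σ P·[anion]ₒ)]
Numerator = 1×8.28 + 0.052×116 + 0.12×5.97 = 15.03
Denominator = 1×153 + 0.052×25.1 + 0.12×116 = 168.2
Vm = 59.0 · log₁₀(0.089335) = 59.0 × (-1.0490) = -61.89 mV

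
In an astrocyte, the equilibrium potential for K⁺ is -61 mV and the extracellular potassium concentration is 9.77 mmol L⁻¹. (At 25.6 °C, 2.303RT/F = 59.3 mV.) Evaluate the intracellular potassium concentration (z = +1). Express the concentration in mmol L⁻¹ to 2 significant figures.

Nernst: E = (59.3/1) · log₁₀([out]/[in]), so log₁₀([out]/[in]) = -61.0 × 1 / 59.3 = -1.0287.
[out]/[in] = 10^(-1.0287) = 0.09361.
[in] = 9.77 / 0.09361 = 104.4 mmol L⁻¹.

100 mmol L⁻¹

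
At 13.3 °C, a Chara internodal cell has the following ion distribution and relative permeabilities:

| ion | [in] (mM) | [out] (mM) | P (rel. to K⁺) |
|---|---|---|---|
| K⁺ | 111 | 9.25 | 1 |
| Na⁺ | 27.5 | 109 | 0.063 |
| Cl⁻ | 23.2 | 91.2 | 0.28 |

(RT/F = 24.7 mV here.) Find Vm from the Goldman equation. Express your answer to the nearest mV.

Vm = 24.7 · ln[(Σ P·[cation]ₒ + Σ P·[anion]ᵢ) / (Σ P·[cation]ᵢ + Σ P·[anion]ₒ)]
Numerator = 1×9.25 + 0.063×109 + 0.28×23.2 = 22.61
Denominator = 1×111 + 0.063×27.5 + 0.28×91.2 = 138.3
Vm = 24.7 · ln(0.16354) = 24.7 × (-1.8107) = -44.72 mV

-45 mV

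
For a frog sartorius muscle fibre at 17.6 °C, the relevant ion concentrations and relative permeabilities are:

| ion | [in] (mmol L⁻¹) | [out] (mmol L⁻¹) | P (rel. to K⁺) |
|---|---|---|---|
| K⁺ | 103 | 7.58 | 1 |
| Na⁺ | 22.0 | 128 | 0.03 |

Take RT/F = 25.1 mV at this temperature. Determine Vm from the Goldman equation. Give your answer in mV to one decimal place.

-55.4 mV

Vm = 25.1 · ln[(Σ P·[cation]ₒ + Σ P·[anion]ᵢ) / (Σ P·[cation]ᵢ + Σ P·[anion]ₒ)]
Numerator = 1×7.58 + 0.03×128 = 11.42
Denominator = 1×103 + 0.03×22.0 = 103.7
Vm = 25.1 · ln(0.11017) = 25.1 × (-2.2058) = -55.36 mV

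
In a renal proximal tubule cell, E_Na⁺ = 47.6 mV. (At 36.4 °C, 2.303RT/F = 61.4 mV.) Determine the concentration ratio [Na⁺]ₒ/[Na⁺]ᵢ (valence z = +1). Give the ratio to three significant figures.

log₁₀([out]/[in]) = E·z/(61.4) = 47.6 × 1 / 61.4 = 0.7752
[out]/[in] = 10^(0.7752) = 5.96

5.96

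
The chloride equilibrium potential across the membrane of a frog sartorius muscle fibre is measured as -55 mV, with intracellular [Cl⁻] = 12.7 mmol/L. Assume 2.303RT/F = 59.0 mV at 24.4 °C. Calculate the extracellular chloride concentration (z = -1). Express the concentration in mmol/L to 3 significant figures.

Nernst: E = (59.0/-1) · log₁₀([out]/[in]), so log₁₀([out]/[in]) = -55.0 × -1 / 59.0 = 0.9322.
[out]/[in] = 10^(0.9322) = 8.555.
[out] = 8.555 × 12.7 = 108.6 mmol/L.

109 mmol/L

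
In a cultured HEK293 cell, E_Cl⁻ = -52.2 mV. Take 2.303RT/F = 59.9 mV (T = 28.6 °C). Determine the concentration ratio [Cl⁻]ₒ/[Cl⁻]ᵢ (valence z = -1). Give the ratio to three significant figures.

log₁₀([out]/[in]) = E·z/(59.9) = -52.2 × -1 / 59.9 = 0.8715
[out]/[in] = 10^(0.8715) = 7.438

7.44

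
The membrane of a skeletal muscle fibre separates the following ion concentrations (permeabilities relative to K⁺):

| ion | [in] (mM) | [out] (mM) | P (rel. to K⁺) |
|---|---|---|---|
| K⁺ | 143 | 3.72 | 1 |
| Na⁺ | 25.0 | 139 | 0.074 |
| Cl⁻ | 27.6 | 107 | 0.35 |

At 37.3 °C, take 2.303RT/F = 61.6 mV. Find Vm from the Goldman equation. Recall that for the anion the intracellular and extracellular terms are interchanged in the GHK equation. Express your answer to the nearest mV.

Vm = 61.6 · log₁₀[(Σ P·[cation]ₒ + Σ P·[anion]ᵢ) / (Σ P·[cation]ᵢ + Σ P·[anion]ₒ)]
Numerator = 1×3.72 + 0.074×139 + 0.35×27.6 = 23.67
Denominator = 1×143 + 0.074×25.0 + 0.35×107 = 182.3
Vm = 61.6 · log₁₀(0.12982) = 61.6 × (-0.8867) = -54.62 mV

-55 mV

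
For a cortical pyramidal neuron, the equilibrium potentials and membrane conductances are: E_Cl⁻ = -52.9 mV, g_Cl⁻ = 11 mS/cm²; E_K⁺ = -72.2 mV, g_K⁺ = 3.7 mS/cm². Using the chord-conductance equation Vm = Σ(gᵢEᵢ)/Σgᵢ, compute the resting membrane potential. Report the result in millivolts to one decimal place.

-57.8 mV

Σ gᵢEᵢ = 11·(-52.9) + 3.7·(-72.2) = -849.04
Σ gᵢ = 11 + 3.7 = 14.7
Vm = -849.04 / 14.7 = -57.76 mV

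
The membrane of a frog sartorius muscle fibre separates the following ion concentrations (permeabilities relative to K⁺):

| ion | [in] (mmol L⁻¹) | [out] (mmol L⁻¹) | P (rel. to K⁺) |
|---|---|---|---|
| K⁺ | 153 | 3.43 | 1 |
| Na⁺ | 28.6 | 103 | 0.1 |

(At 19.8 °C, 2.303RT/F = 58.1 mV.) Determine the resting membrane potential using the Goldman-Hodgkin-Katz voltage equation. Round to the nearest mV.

-61 mV

Vm = 58.1 · log₁₀[(Σ P·[cation]ₒ + Σ P·[anion]ᵢ) / (Σ P·[cation]ᵢ + Σ P·[anion]ₒ)]
Numerator = 1×3.43 + 0.1×103 = 13.73
Denominator = 1×153 + 0.1×28.6 = 155.9
Vm = 58.1 · log₁₀(0.088092) = 58.1 × (-1.0551) = -61.30 mV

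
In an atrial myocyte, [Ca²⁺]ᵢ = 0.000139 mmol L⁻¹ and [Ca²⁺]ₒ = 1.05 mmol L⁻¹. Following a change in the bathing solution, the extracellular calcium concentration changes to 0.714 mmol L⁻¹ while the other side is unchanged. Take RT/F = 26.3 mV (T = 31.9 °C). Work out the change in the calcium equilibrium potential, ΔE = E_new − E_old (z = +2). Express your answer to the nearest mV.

E_old = (26.3/2)·ln(1.05/0.000139) = 117.43 mV
E_new = (26.3/2)·ln(0.714/0.000139) = 112.36 mV
ΔE = 112.36 − (117.43) = -5.07 mV

-5 mV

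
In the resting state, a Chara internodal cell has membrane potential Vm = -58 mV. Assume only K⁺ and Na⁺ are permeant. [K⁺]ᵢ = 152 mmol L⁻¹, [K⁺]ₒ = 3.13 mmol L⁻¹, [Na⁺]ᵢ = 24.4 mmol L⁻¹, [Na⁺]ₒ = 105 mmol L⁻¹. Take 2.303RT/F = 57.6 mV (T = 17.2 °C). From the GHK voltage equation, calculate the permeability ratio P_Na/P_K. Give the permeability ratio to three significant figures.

0.115

Let α = P_Na/P_K. GHK: Vm = 57.6·log₁₀[(Kₒ + α·Naₒ)/(Kᵢ + α·Naᵢ)].
10^(Vm/57.6) = 10^(-58.0/57.6) = 0.098414
So 0.098414·(Kᵢ + α·Naᵢ) = Kₒ + α·Naₒ → α = (0.098414·152.0 − 3.13) / (105.0 − 0.098414·24.4)
α = (14.96 − 3.13) / (105.0 − 2.401) = 11.83/102.6 = 0.1153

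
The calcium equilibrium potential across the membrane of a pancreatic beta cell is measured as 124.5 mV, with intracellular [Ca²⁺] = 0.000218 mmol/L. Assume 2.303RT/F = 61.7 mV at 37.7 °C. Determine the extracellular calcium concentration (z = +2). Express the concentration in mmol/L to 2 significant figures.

Nernst: E = (61.7/2) · log₁₀([out]/[in]), so log₁₀([out]/[in]) = 124.5 × 2 / 61.7 = 4.0357.
[out]/[in] = 10^(4.0357) = 1.086e+04.
[out] = 1.086e+04 × 0.000218 = 2.367 mmol/L.

2.4 mmol/L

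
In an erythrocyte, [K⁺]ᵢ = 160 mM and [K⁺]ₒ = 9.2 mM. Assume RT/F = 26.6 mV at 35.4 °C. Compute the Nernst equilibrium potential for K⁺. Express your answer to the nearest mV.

-76 mV

E = (26.6/z) · ln([K⁺]_out/[K⁺]_in) with z = +1.
= (26.6/1) · ln(9.2/160) = 26.60 · ln(0.0575)
= 26.60 · (-2.8560) = -75.97 mV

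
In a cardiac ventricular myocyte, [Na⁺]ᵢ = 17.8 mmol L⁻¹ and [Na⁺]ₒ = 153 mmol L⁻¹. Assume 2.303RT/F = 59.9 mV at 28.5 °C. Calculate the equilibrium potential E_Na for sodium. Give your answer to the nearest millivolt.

56 mV

E = (59.9/z) · log₁₀([Na⁺]_out/[Na⁺]_in) with z = +1.
= (59.9/1) · log₁₀(153/17.8) = 59.90 · log₁₀(8.596)
= 59.90 · (0.9343) = 55.96 mV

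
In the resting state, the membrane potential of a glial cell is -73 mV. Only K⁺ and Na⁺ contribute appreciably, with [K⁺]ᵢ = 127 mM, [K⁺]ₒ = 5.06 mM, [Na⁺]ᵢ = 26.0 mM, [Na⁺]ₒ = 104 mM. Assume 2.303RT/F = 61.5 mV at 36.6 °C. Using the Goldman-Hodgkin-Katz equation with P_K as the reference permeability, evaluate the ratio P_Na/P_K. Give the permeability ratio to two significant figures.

0.031

Let α = P_Na/P_K. GHK: Vm = 61.5·log₁₀[(Kₒ + α·Naₒ)/(Kᵢ + α·Naᵢ)].
10^(Vm/61.5) = 10^(-73.0/61.5) = 0.065014
So 0.065014·(Kᵢ + α·Naᵢ) = Kₒ + α·Naₒ → α = (0.065014·127.0 − 5.06) / (104.0 − 0.065014·26.0)
α = (8.257 − 5.06) / (104.0 − 1.69) = 3.197/102.3 = 0.03125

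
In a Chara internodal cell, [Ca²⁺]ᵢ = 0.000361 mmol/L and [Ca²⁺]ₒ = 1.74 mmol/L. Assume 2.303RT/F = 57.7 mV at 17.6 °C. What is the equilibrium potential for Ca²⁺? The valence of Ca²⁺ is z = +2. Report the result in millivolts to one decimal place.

106.3 mV

E = (57.7/z) · log₁₀([Ca²⁺]_out/[Ca²⁺]_in) with z = +2.
= (57.7/2) · log₁₀(1.74/0.000361) = 28.85 · log₁₀(4820)
= 28.85 · (3.6830) = 106.26 mV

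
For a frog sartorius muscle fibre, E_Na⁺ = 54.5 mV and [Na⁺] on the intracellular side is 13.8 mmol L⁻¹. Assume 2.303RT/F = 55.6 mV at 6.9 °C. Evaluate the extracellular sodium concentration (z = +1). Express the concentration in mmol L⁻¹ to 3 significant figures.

Nernst: E = (55.6/1) · log₁₀([out]/[in]), so log₁₀([out]/[in]) = 54.5 × 1 / 55.6 = 0.9802.
[out]/[in] = 10^(0.9802) = 9.555.
[out] = 9.555 × 13.8 = 131.9 mmol L⁻¹.

132 mmol L⁻¹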